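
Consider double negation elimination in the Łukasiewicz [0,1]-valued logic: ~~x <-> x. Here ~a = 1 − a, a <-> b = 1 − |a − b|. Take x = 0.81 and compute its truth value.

~x = 1 − 0.81 = 0.19
~~x = 1 − 0.19 = 0.81
~~x <-> x = 1 − |0.81 − 0.81| = 1 − 0.00 = 1.00
(As expected: always 1 in Ł∞ since negation is involutive.)

1.00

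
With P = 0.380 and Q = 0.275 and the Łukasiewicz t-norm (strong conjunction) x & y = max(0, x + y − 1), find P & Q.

0.000

P & Q = max(0, 0.380 + 0.275 − 1) = max(0, -0.345) = 0.000
For comparison, the Gödel (minimum) t-norm min(x, y) would give 0.275.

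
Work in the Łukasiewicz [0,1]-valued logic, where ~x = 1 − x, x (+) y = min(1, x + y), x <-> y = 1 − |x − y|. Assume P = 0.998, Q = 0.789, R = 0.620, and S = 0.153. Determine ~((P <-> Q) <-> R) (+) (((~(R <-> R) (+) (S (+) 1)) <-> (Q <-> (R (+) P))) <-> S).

P <-> Q = 1 − |0.998 − 0.789| = 1 − 0.209 = 0.791
(P <-> Q) <-> R = 1 − |0.791 − 0.620| = 1 − 0.171 = 0.829
~((P <-> Q) <-> R) = 1 − 0.829 = 0.171
R <-> R = 1 − |0.620 − 0.620| = 1 − 0.000 = 1.000
~(R <-> R) = 1 − 1.000 = 0.000
S (+) 1 = min(1, 0.153 + 1.000) = min(1, 1.153) = 1.000
~(R <-> R) (+) (S (+) 1) = min(1, 0.000 + 1.000) = min(1, 1.000) = 1.000
R (+) P = min(1, 0.620 + 0.998) = min(1, 1.618) = 1.000
Q <-> (R (+) P) = 1 − |0.789 − 1.000| = 1 − 0.211 = 0.789
(~(R <-> R) (+) (S (+) 1)) <-> (Q <-> (R (+) P)) = 1 − |1.000 − 0.789| = 1 − 0.211 = 0.789
((~(R <-> R) (+) (S (+) 1)) <-> (Q <-> (R (+) P))) <-> S = 1 − |0.789 − 0.153| = 1 − 0.636 = 0.364
~((P <-> Q) <-> R) (+) (((~(R <-> R) (+) (S (+) 1)) <-> (Q <-> (R (+) P))) <-> S) = min(1, 0.171 + 0.364) = min(1, 0.535) = 0.535

0.535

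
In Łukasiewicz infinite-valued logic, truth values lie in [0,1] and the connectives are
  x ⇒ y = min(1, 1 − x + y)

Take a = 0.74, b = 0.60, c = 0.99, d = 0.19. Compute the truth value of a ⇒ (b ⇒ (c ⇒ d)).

0.86

c ⇒ d = min(1, 1 − 0.99 + 0.19) = min(1, 0.20) = 0.20
b ⇒ (c ⇒ d) = min(1, 1 − 0.60 + 0.20) = min(1, 0.60) = 0.60
a ⇒ (b ⇒ (c ⇒ d)) = min(1, 1 − 0.74 + 0.60) = min(1, 0.86) = 0.86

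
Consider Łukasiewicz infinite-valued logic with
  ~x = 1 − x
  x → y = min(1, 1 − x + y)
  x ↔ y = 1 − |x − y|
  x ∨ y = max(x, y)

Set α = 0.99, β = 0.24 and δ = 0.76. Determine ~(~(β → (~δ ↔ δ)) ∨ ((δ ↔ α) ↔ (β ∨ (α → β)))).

~δ = 1 − 0.76 = 0.24
~δ ↔ δ = 1 − |0.24 − 0.76| = 1 − 0.52 = 0.48
β → (~δ ↔ δ) = min(1, 1 − 0.24 + 0.48) = min(1, 1.24) = 1.00
~(β → (~δ ↔ δ)) = 1 − 1.00 = 0.00
δ ↔ α = 1 − |0.76 − 0.99| = 1 − 0.23 = 0.77
α → β = min(1, 1 − 0.99 + 0.24) = min(1, 0.25) = 0.25
β ∨ (α → β) = max(0.24, 0.25) = 0.25
(δ ↔ α) ↔ (β ∨ (α → β)) = 1 − |0.77 − 0.25| = 1 − 0.52 = 0.48
~(β → (~δ ↔ δ)) ∨ ((δ ↔ α) ↔ (β ∨ (α → β))) = max(0.00, 0.48) = 0.48
~(~(β → (~δ ↔ δ)) ∨ ((δ ↔ α) ↔ (β ∨ (α → β)))) = 1 − 0.48 = 0.52

0.52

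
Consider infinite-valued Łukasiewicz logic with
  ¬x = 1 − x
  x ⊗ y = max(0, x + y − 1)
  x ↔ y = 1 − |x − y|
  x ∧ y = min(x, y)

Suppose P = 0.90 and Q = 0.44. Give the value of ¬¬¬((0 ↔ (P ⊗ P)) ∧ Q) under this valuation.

0.80

P ⊗ P = max(0, 0.90 + 0.90 − 1) = max(0, 0.80) = 0.80
0 ↔ (P ⊗ P) = 1 − |0.00 − 0.80| = 1 − 0.80 = 0.20
(0 ↔ (P ⊗ P)) ∧ Q = min(0.20, 0.44) = 0.20
¬((0 ↔ (P ⊗ P)) ∧ Q) = 1 − 0.20 = 0.80
¬¬((0 ↔ (P ⊗ P)) ∧ Q) = 1 − 0.80 = 0.20
¬¬¬((0 ↔ (P ⊗ P)) ∧ Q) = 1 − 0.20 = 0.80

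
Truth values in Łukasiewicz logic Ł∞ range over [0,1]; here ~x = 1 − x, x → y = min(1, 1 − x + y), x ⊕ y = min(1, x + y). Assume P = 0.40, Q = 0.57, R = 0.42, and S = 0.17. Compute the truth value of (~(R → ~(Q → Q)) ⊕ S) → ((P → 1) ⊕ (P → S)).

Q → Q = min(1, 1 − 0.57 + 0.57) = min(1, 1.00) = 1.00
~(Q → Q) = 1 − 1.00 = 0.00
R → ~(Q → Q) = min(1, 1 − 0.42 + 0.00) = min(1, 0.58) = 0.58
~(R → ~(Q → Q)) = 1 − 0.58 = 0.42
~(R → ~(Q → Q)) ⊕ S = min(1, 0.42 + 0.17) = min(1, 0.59) = 0.59
P → 1 = min(1, 1 − 0.40 + 1.00) = min(1, 1.60) = 1.00
P → S = min(1, 1 − 0.40 + 0.17) = min(1, 0.77) = 0.77
(P → 1) ⊕ (P → S) = min(1, 1.00 + 0.77) = min(1, 1.77) = 1.00
(~(R → ~(Q → Q)) ⊕ S) → ((P → 1) ⊕ (P → S)) = min(1, 1 − 0.59 + 1.00) = min(1, 1.41) = 1.00

1.00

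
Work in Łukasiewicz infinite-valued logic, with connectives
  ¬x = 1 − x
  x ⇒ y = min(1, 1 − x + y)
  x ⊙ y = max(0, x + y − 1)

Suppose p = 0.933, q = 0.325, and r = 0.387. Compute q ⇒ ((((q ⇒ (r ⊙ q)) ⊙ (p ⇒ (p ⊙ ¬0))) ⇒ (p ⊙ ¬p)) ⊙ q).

r ⊙ q = max(0, 0.387 + 0.325 − 1) = max(0, -0.288) = 0.000
q ⇒ (r ⊙ q) = min(1, 1 − 0.325 + 0.000) = min(1, 0.675) = 0.675
¬0 = 1 − 0.000 = 1.000
p ⊙ ¬0 = max(0, 0.933 + 1.000 − 1) = max(0, 0.933) = 0.933
p ⇒ (p ⊙ ¬0) = min(1, 1 − 0.933 + 0.933) = min(1, 1.000) = 1.000
(q ⇒ (r ⊙ q)) ⊙ (p ⇒ (p ⊙ ¬0)) = max(0, 0.675 + 1.000 − 1) = max(0, 0.675) = 0.675
¬p = 1 − 0.933 = 0.067
p ⊙ ¬p = max(0, 0.933 + 0.067 − 1) = max(0, 0.000) = 0.000
((q ⇒ (r ⊙ q)) ⊙ (p ⇒ (p ⊙ ¬0))) ⇒ (p ⊙ ¬p) = min(1, 1 − 0.675 + 0.000) = min(1, 0.325) = 0.325
(((q ⇒ (r ⊙ q)) ⊙ (p ⇒ (p ⊙ ¬0))) ⇒ (p ⊙ ¬p)) ⊙ q = max(0, 0.325 + 0.325 − 1) = max(0, -0.350) = 0.000
q ⇒ ((((q ⇒ (r ⊙ q)) ⊙ (p ⇒ (p ⊙ ¬0))) ⇒ (p ⊙ ¬p)) ⊙ q) = min(1, 1 − 0.325 + 0.000) = min(1, 0.675) = 0.675

0.675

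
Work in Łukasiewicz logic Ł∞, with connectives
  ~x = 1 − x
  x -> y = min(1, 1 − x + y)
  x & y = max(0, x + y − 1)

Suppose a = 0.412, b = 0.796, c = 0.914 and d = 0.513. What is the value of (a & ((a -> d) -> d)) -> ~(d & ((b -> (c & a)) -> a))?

1.000

a -> d = min(1, 1 − 0.412 + 0.513) = min(1, 1.101) = 1.000
(a -> d) -> d = min(1, 1 − 1.000 + 0.513) = min(1, 0.513) = 0.513
a & ((a -> d) -> d) = max(0, 0.412 + 0.513 − 1) = max(0, -0.075) = 0.000
c & a = max(0, 0.914 + 0.412 − 1) = max(0, 0.326) = 0.326
b -> (c & a) = min(1, 1 − 0.796 + 0.326) = min(1, 0.530) = 0.530
(b -> (c & a)) -> a = min(1, 1 − 0.530 + 0.412) = min(1, 0.882) = 0.882
d & ((b -> (c & a)) -> a) = max(0, 0.513 + 0.882 − 1) = max(0, 0.395) = 0.395
~(d & ((b -> (c & a)) -> a)) = 1 − 0.395 = 0.605
(a & ((a -> d) -> d)) -> ~(d & ((b -> (c & a)) -> a)) = min(1, 1 − 0.000 + 0.605) = min(1, 1.605) = 1.000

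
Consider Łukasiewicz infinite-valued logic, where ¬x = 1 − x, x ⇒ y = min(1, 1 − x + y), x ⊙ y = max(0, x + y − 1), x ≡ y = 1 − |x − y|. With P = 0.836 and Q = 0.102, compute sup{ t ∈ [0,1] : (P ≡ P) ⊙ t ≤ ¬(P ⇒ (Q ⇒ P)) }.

0.000

P ≡ P = 1 − |0.836 − 0.836| = 1 − 0.000 = 1.000
So the left factor is P ≡ P = 1.000.
Q ⇒ P = min(1, 1 − 0.102 + 0.836) = min(1, 1.734) = 1.000
P ⇒ (Q ⇒ P) = min(1, 1 − 0.836 + 1.000) = min(1, 1.164) = 1.000
¬(P ⇒ (Q ⇒ P)) = 1 − 1.000 = 0.000
So the right-hand bound is ¬(P ⇒ (Q ⇒ P)) = 0.000.
The residuum of the Łukasiewicz t-norm gives the supremum: min(1, 1 − 1.000 + 0.000).
1 − 1.000 + 0.000 = 0.000, so t = min(1, 0.000) = 0.000.
Check: 1.000 ⊙ 0.000 = max(0, 0.000) = 0.000 ≤ 0.000.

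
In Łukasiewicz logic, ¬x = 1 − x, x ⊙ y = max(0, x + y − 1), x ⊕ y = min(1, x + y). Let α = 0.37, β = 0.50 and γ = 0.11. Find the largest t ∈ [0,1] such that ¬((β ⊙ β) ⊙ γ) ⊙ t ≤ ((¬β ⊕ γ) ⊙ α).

0.00

β ⊙ β = max(0, 0.50 + 0.50 − 1) = max(0, 0.00) = 0.00
(β ⊙ β) ⊙ γ = max(0, 0.00 + 0.11 − 1) = max(0, -0.89) = 0.00
¬((β ⊙ β) ⊙ γ) = 1 − 0.00 = 1.00
So the left factor is ¬((β ⊙ β) ⊙ γ) = 1.00.
¬β = 1 − 0.50 = 0.50
¬β ⊕ γ = min(1, 0.50 + 0.11) = min(1, 0.61) = 0.61
(¬β ⊕ γ) ⊙ α = max(0, 0.61 + 0.37 − 1) = max(0, -0.02) = 0.00
So the right-hand bound is (¬β ⊕ γ) ⊙ α = 0.00.
The residuum of the Łukasiewicz t-norm gives the supremum: min(1, 1 − 1.00 + 0.00).
1 − 1.00 + 0.00 = 0.00, so t = min(1, 0.00) = 0.00.
Check: 1.00 ⊙ 0.00 = max(0, 0.00) = 0.00 ≤ 0.00.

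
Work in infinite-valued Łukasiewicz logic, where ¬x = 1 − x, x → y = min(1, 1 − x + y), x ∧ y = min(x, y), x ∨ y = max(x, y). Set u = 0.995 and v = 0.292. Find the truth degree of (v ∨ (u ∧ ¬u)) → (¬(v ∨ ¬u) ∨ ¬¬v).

¬u = 1 − 0.995 = 0.005
u ∧ ¬u = min(0.995, 0.005) = 0.005
v ∨ (u ∧ ¬u) = max(0.292, 0.005) = 0.292
v ∨ ¬u = max(0.292, 0.005) = 0.292
¬(v ∨ ¬u) = 1 − 0.292 = 0.708
¬v = 1 − 0.292 = 0.708
¬¬v = 1 − 0.708 = 0.292
¬(v ∨ ¬u) ∨ ¬¬v = max(0.708, 0.292) = 0.708
(v ∨ (u ∧ ¬u)) → (¬(v ∨ ¬u) ∨ ¬¬v) = min(1, 1 − 0.292 + 0.708) = min(1, 1.416) = 1.000

1.000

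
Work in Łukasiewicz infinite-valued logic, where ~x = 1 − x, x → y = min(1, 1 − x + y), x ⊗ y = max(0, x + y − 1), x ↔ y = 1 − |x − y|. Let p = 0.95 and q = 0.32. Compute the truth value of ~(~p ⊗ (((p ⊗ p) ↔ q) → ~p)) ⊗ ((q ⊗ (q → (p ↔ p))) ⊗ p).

~p = 1 − 0.95 = 0.05
p ⊗ p = max(0, 0.95 + 0.95 − 1) = max(0, 0.90) = 0.90
(p ⊗ p) ↔ q = 1 − |0.90 − 0.32| = 1 − 0.58 = 0.42
((p ⊗ p) ↔ q) → ~p = min(1, 1 − 0.42 + 0.05) = min(1, 0.63) = 0.63
~p ⊗ (((p ⊗ p) ↔ q) → ~p) = max(0, 0.05 + 0.63 − 1) = max(0, -0.32) = 0.00
~(~p ⊗ (((p ⊗ p) ↔ q) → ~p)) = 1 − 0.00 = 1.00
p ↔ p = 1 − |0.95 − 0.95| = 1 − 0.00 = 1.00
q → (p ↔ p) = min(1, 1 − 0.32 + 1.00) = min(1, 1.68) = 1.00
q ⊗ (q → (p ↔ p)) = max(0, 0.32 + 1.00 − 1) = max(0, 0.32) = 0.32
(q ⊗ (q → (p ↔ p))) ⊗ p = max(0, 0.32 + 0.95 − 1) = max(0, 0.27) = 0.27
~(~p ⊗ (((p ⊗ p) ↔ q) → ~p)) ⊗ ((q ⊗ (q → (p ↔ p))) ⊗ p) = max(0, 1.00 + 0.27 − 1) = max(0, 0.27) = 0.27

0.27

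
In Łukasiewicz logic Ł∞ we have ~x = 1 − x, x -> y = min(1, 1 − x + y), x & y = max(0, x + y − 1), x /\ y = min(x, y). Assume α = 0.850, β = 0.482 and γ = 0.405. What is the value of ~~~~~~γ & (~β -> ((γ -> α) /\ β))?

~γ = 1 − 0.405 = 0.595
~~γ = 1 − 0.595 = 0.405
~~~γ = 1 − 0.405 = 0.595
~~~~γ = 1 − 0.595 = 0.405
~~~~~γ = 1 − 0.405 = 0.595
~~~~~~γ = 1 − 0.595 = 0.405
~β = 1 − 0.482 = 0.518
γ -> α = min(1, 1 − 0.405 + 0.850) = min(1, 1.445) = 1.000
(γ -> α) /\ β = min(1.000, 0.482) = 0.482
~β -> ((γ -> α) /\ β) = min(1, 1 − 0.518 + 0.482) = min(1, 0.964) = 0.964
~~~~~~γ & (~β -> ((γ -> α) /\ β)) = max(0, 0.405 + 0.964 − 1) = max(0, 0.369) = 0.369

0.369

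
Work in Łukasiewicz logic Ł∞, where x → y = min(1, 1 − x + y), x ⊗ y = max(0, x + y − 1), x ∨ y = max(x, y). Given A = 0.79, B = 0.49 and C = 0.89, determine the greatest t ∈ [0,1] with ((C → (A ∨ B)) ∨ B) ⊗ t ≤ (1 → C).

A ∨ B = max(0.79, 0.49) = 0.79
C → (A ∨ B) = min(1, 1 − 0.89 + 0.79) = min(1, 0.90) = 0.90
(C → (A ∨ B)) ∨ B = max(0.90, 0.49) = 0.90
So the left factor is (C → (A ∨ B)) ∨ B = 0.90.
1 → C = min(1, 1 − 1.00 + 0.89) = min(1, 0.89) = 0.89
So the right-hand bound is 1 → C = 0.89.
The residuum of the Łukasiewicz t-norm gives the supremum: min(1, 1 − 0.90 + 0.89).
1 − 0.90 + 0.89 = 0.99, so t = min(1, 0.99) = 0.99.
Check: 0.90 ⊗ 0.99 = max(0, 0.89) = 0.89 ≤ 0.89.

0.99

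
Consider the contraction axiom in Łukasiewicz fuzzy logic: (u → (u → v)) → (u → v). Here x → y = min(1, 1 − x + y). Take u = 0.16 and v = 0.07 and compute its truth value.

0.91

u → v = min(1, 1 − 0.16 + 0.07) = min(1, 0.91) = 0.91
u → (u → v) = min(1, 1 − 0.16 + 0.91) = min(1, 1.75) = 1.00
(u → (u → v)) → (u → v) = min(1, 1 − 1.00 + 0.91) = min(1, 0.91) = 0.91
(The value 0.91 < 1 shows this instance is not satisfied; fails in Ł∞ (the t-norm is not idempotent).)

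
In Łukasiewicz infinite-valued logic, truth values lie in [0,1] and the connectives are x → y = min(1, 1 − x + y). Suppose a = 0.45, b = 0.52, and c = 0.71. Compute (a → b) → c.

a → b = min(1, 1 − 0.45 + 0.52) = min(1, 1.07) = 1.00
(a → b) → c = min(1, 1 − 1.00 + 0.71) = min(1, 0.71) = 0.71

0.71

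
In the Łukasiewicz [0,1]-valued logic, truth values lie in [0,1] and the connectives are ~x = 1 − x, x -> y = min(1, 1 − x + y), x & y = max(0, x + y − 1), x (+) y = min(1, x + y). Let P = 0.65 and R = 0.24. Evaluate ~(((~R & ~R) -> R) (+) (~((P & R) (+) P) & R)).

~R = 1 − 0.24 = 0.76
~R & ~R = max(0, 0.76 + 0.76 − 1) = max(0, 0.52) = 0.52
(~R & ~R) -> R = min(1, 1 − 0.52 + 0.24) = min(1, 0.72) = 0.72
P & R = max(0, 0.65 + 0.24 − 1) = max(0, -0.11) = 0.00
(P & R) (+) P = min(1, 0.00 + 0.65) = min(1, 0.65) = 0.65
~((P & R) (+) P) = 1 − 0.65 = 0.35
~((P & R) (+) P) & R = max(0, 0.35 + 0.24 − 1) = max(0, -0.41) = 0.00
((~R & ~R) -> R) (+) (~((P & R) (+) P) & R) = min(1, 0.72 + 0.00) = min(1, 0.72) = 0.72
~(((~R & ~R) -> R) (+) (~((P & R) (+) P) & R)) = 1 − 0.72 = 0.28

0.28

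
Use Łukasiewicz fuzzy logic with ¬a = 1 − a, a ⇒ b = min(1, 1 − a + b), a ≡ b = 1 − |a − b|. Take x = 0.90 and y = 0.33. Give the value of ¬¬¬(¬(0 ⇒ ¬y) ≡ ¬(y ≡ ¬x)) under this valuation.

¬y = 1 − 0.33 = 0.67
0 ⇒ ¬y = min(1, 1 − 0.00 + 0.67) = min(1, 1.67) = 1.00
¬(0 ⇒ ¬y) = 1 − 1.00 = 0.00
¬x = 1 − 0.90 = 0.10
y ≡ ¬x = 1 − |0.33 − 0.10| = 1 − 0.23 = 0.77
¬(y ≡ ¬x) = 1 − 0.77 = 0.23
¬(0 ⇒ ¬y) ≡ ¬(y ≡ ¬x) = 1 − |0.00 − 0.23| = 1 − 0.23 = 0.77
¬(¬(0 ⇒ ¬y) ≡ ¬(y ≡ ¬x)) = 1 − 0.77 = 0.23
¬¬(¬(0 ⇒ ¬y) ≡ ¬(y ≡ ¬x)) = 1 − 0.23 = 0.77
¬¬¬(¬(0 ⇒ ¬y) ≡ ¬(y ≡ ¬x)) = 1 − 0.77 = 0.23

0.23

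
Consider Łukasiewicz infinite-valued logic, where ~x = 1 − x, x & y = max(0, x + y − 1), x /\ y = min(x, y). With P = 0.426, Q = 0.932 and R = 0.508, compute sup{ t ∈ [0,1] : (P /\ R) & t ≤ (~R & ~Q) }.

0.574

P /\ R = min(0.426, 0.508) = 0.426
So the left factor is P /\ R = 0.426.
~R = 1 − 0.508 = 0.492
~Q = 1 − 0.932 = 0.068
~R & ~Q = max(0, 0.492 + 0.068 − 1) = max(0, -0.440) = 0.000
So the right-hand bound is ~R & ~Q = 0.000.
The residuum of the Łukasiewicz t-norm gives the supremum: min(1, 1 − 0.426 + 0.000).
1 − 0.426 + 0.000 = 0.574, so t = min(1, 0.574) = 0.574.
Check: 0.426 & 0.574 = max(0, 0.000) = 0.000 ≤ 0.000.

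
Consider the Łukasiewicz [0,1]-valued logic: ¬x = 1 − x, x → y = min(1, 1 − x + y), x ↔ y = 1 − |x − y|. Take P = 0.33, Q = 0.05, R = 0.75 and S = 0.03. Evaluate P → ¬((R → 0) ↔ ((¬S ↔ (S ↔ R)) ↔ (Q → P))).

0.73

R → 0 = min(1, 1 − 0.75 + 0.00) = min(1, 0.25) = 0.25
¬S = 1 − 0.03 = 0.97
S ↔ R = 1 − |0.03 − 0.75| = 1 − 0.72 = 0.28
¬S ↔ (S ↔ R) = 1 − |0.97 − 0.28| = 1 − 0.69 = 0.31
Q → P = min(1, 1 − 0.05 + 0.33) = min(1, 1.28) = 1.00
(¬S ↔ (S ↔ R)) ↔ (Q → P) = 1 − |0.31 − 1.00| = 1 − 0.69 = 0.31
(R → 0) ↔ ((¬S ↔ (S ↔ R)) ↔ (Q → P)) = 1 − |0.25 − 0.31| = 1 − 0.06 = 0.94
¬((R → 0) ↔ ((¬S ↔ (S ↔ R)) ↔ (Q → P))) = 1 − 0.94 = 0.06
P → ¬((R → 0) ↔ ((¬S ↔ (S ↔ R)) ↔ (Q → P))) = min(1, 1 − 0.33 + 0.06) = min(1, 0.73) = 0.73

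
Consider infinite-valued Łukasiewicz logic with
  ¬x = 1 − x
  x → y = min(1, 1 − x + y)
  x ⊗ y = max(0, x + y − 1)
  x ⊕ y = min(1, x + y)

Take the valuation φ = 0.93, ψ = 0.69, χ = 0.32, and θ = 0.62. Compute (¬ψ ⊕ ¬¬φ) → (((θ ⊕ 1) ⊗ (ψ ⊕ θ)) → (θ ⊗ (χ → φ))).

¬ψ = 1 − 0.69 = 0.31
¬φ = 1 − 0.93 = 0.07
¬¬φ = 1 − 0.07 = 0.93
¬ψ ⊕ ¬¬φ = min(1, 0.31 + 0.93) = min(1, 1.24) = 1.00
θ ⊕ 1 = min(1, 0.62 + 1.00) = min(1, 1.62) = 1.00
ψ ⊕ θ = min(1, 0.69 + 0.62) = min(1, 1.31) = 1.00
(θ ⊕ 1) ⊗ (ψ ⊕ θ) = max(0, 1.00 + 1.00 − 1) = max(0, 1.00) = 1.00
χ → φ = min(1, 1 − 0.32 + 0.93) = min(1, 1.61) = 1.00
θ ⊗ (χ → φ) = max(0, 0.62 + 1.00 − 1) = max(0, 0.62) = 0.62
((θ ⊕ 1) ⊗ (ψ ⊕ θ)) → (θ ⊗ (χ → φ)) = min(1, 1 − 1.00 + 0.62) = min(1, 0.62) = 0.62
(¬ψ ⊕ ¬¬φ) → (((θ ⊕ 1) ⊗ (ψ ⊕ θ)) → (θ ⊗ (χ → φ))) = min(1, 1 − 1.00 + 0.62) = min(1, 0.62) = 0.62

0.62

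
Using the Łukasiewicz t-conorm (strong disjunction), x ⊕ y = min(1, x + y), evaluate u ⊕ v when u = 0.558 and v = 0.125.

u ⊕ v = min(1, 0.558 + 0.125) = min(1, 0.683) = 0.683
For comparison, the Gödel t-conorm max(x, y) would give 0.558.

0.683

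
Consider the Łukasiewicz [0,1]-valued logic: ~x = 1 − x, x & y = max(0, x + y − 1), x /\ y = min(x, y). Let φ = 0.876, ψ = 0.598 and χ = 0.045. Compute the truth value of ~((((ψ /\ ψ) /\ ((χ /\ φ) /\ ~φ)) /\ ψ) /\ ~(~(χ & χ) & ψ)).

0.955

ψ /\ ψ = min(0.598, 0.598) = 0.598
χ /\ φ = min(0.045, 0.876) = 0.045
~φ = 1 − 0.876 = 0.124
(χ /\ φ) /\ ~φ = min(0.045, 0.124) = 0.045
(ψ /\ ψ) /\ ((χ /\ φ) /\ ~φ) = min(0.598, 0.045) = 0.045
((ψ /\ ψ) /\ ((χ /\ φ) /\ ~φ)) /\ ψ = min(0.045, 0.598) = 0.045
χ & χ = max(0, 0.045 + 0.045 − 1) = max(0, -0.910) = 0.000
~(χ & χ) = 1 − 0.000 = 1.000
~(χ & χ) & ψ = max(0, 1.000 + 0.598 − 1) = max(0, 0.598) = 0.598
~(~(χ & χ) & ψ) = 1 − 0.598 = 0.402
(((ψ /\ ψ) /\ ((χ /\ φ) /\ ~φ)) /\ ψ) /\ ~(~(χ & χ) & ψ) = min(0.045, 0.402) = 0.045
~((((ψ /\ ψ) /\ ((χ /\ φ) /\ ~φ)) /\ ψ) /\ ~(~(χ & χ) & ψ)) = 1 − 0.045 = 0.955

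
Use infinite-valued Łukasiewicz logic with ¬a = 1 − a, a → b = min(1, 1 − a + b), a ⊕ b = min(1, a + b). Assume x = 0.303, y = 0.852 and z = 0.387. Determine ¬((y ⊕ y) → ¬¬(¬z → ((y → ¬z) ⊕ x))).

0.000

y ⊕ y = min(1, 0.852 + 0.852) = min(1, 1.704) = 1.000
¬z = 1 − 0.387 = 0.613
y → ¬z = min(1, 1 − 0.852 + 0.613) = min(1, 0.761) = 0.761
(y → ¬z) ⊕ x = min(1, 0.761 + 0.303) = min(1, 1.064) = 1.000
¬z → ((y → ¬z) ⊕ x) = min(1, 1 − 0.613 + 1.000) = min(1, 1.387) = 1.000
¬(¬z → ((y → ¬z) ⊕ x)) = 1 − 1.000 = 0.000
¬¬(¬z → ((y → ¬z) ⊕ x)) = 1 − 0.000 = 1.000
(y ⊕ y) → ¬¬(¬z → ((y → ¬z) ⊕ x)) = min(1, 1 − 1.000 + 1.000) = min(1, 1.000) = 1.000
¬((y ⊕ y) → ¬¬(¬z → ((y → ¬z) ⊕ x))) = 1 − 1.000 = 0.000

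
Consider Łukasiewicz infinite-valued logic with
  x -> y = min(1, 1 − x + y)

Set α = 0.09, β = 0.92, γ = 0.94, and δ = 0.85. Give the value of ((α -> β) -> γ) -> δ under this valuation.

α -> β = min(1, 1 − 0.09 + 0.92) = min(1, 1.83) = 1.00
(α -> β) -> γ = min(1, 1 − 1.00 + 0.94) = min(1, 0.94) = 0.94
((α -> β) -> γ) -> δ = min(1, 1 − 0.94 + 0.85) = min(1, 0.91) = 0.91

0.91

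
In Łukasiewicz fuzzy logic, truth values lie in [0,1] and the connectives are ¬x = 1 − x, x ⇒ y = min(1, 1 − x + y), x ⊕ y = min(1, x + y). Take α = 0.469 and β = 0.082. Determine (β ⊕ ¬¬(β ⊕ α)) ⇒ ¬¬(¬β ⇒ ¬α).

0.980

β ⊕ α = min(1, 0.082 + 0.469) = min(1, 0.551) = 0.551
¬(β ⊕ α) = 1 − 0.551 = 0.449
¬¬(β ⊕ α) = 1 − 0.449 = 0.551
β ⊕ ¬¬(β ⊕ α) = min(1, 0.082 + 0.551) = min(1, 0.633) = 0.633
¬β = 1 − 0.082 = 0.918
¬α = 1 − 0.469 = 0.531
¬β ⇒ ¬α = min(1, 1 − 0.918 + 0.531) = min(1, 0.613) = 0.613
¬(¬β ⇒ ¬α) = 1 − 0.613 = 0.387
¬¬(¬β ⇒ ¬α) = 1 − 0.387 = 0.613
(β ⊕ ¬¬(β ⊕ α)) ⇒ ¬¬(¬β ⇒ ¬α) = min(1, 1 − 0.633 + 0.613) = min(1, 0.980) = 0.980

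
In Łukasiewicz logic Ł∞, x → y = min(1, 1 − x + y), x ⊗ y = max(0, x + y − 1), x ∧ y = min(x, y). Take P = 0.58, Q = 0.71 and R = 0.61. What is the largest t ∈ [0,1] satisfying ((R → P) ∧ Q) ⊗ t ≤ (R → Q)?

R → P = min(1, 1 − 0.61 + 0.58) = min(1, 0.97) = 0.97
(R → P) ∧ Q = min(0.97, 0.71) = 0.71
So the left factor is (R → P) ∧ Q = 0.71.
R → Q = min(1, 1 − 0.61 + 0.71) = min(1, 1.10) = 1.00
So the right-hand bound is R → Q = 1.00.
The residuum of the Łukasiewicz t-norm gives the supremum: min(1, 1 − 0.71 + 1.00).
1 − 0.71 + 1.00 = 1.29, so t = min(1, 1.29) = 1.00.
Check: 0.71 ⊗ 1.00 = max(0, 0.71) = 0.71 ≤ 1.00.

1.00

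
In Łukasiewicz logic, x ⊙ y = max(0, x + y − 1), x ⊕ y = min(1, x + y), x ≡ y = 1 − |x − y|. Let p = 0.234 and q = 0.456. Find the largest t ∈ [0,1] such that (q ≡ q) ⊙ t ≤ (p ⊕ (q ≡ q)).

1.000

q ≡ q = 1 − |0.456 − 0.456| = 1 − 0.000 = 1.000
So the left factor is q ≡ q = 1.000.
p ⊕ (q ≡ q) = min(1, 0.234 + 1.000) = min(1, 1.234) = 1.000
So the right-hand bound is p ⊕ (q ≡ q) = 1.000.
The residuum of the Łukasiewicz t-norm gives the supremum: min(1, 1 − 1.000 + 1.000).
1 − 1.000 + 1.000 = 1.000, so t = min(1, 1.000) = 1.000.
Check: 1.000 ⊙ 1.000 = max(0, 1.000) = 1.000 ≤ 1.000.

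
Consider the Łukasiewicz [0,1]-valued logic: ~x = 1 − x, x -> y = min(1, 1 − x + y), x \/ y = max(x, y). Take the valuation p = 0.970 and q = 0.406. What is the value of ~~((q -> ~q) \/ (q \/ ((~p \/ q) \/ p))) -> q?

~q = 1 − 0.406 = 0.594
q -> ~q = min(1, 1 − 0.406 + 0.594) = min(1, 1.188) = 1.000
~p = 1 − 0.970 = 0.030
~p \/ q = max(0.030, 0.406) = 0.406
(~p \/ q) \/ p = max(0.406, 0.970) = 0.970
q \/ ((~p \/ q) \/ p) = max(0.406, 0.970) = 0.970
(q -> ~q) \/ (q \/ ((~p \/ q) \/ p)) = max(1.000, 0.970) = 1.000
~((q -> ~q) \/ (q \/ ((~p \/ q) \/ p))) = 1 − 1.000 = 0.000
~~((q -> ~q) \/ (q \/ ((~p \/ q) \/ p))) = 1 − 0.000 = 1.000
~~((q -> ~q) \/ (q \/ ((~p \/ q) \/ p))) -> q = min(1, 1 − 1.000 + 0.406) = min(1, 0.406) = 0.406

0.406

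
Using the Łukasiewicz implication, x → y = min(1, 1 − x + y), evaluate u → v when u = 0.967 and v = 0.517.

u → v = min(1, 1 − 0.967 + 0.517) = min(1, 0.550) = 0.550
For comparison, the Gödel implication (1 if x ≤ y else y) would give 0.517.

0.550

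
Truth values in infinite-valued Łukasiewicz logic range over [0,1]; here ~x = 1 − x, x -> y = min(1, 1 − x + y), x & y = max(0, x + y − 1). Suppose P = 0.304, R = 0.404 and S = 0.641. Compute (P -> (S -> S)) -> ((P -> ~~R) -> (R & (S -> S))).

S -> S = min(1, 1 − 0.641 + 0.641) = min(1, 1.000) = 1.000
P -> (S -> S) = min(1, 1 − 0.304 + 1.000) = min(1, 1.696) = 1.000
~R = 1 − 0.404 = 0.596
~~R = 1 − 0.596 = 0.404
P -> ~~R = min(1, 1 − 0.304 + 0.404) = min(1, 1.100) = 1.000
R & (S -> S) = max(0, 0.404 + 1.000 − 1) = max(0, 0.404) = 0.404
(P -> ~~R) -> (R & (S -> S)) = min(1, 1 − 1.000 + 0.404) = min(1, 0.404) = 0.404
(P -> (S -> S)) -> ((P -> ~~R) -> (R & (S -> S))) = min(1, 1 − 1.000 + 0.404) = min(1, 0.404) = 0.404

0.404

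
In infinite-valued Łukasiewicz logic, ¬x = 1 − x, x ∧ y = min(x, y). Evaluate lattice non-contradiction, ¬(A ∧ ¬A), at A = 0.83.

0.83

¬A = 1 − 0.83 = 0.17
A ∧ ¬A = min(0.83, 0.17) = 0.17
¬(A ∧ ¬A) = 1 − 0.17 = 0.83
(The value 0.83 < 1 shows this instance is not satisfied; not a Ł∞-tautology — its value is 1 − min(a, 1−a).)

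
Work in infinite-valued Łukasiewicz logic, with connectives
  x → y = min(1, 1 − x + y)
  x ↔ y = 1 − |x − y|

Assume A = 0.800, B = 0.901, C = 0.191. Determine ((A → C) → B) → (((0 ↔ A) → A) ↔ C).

A → C = min(1, 1 − 0.800 + 0.191) = min(1, 0.391) = 0.391
(A → C) → B = min(1, 1 − 0.391 + 0.901) = min(1, 1.510) = 1.000
0 ↔ A = 1 − |0.000 − 0.800| = 1 − 0.800 = 0.200
(0 ↔ A) → A = min(1, 1 − 0.200 + 0.800) = min(1, 1.600) = 1.000
((0 ↔ A) → A) ↔ C = 1 − |1.000 − 0.191| = 1 − 0.809 = 0.191
((A → C) → B) → (((0 ↔ A) → A) ↔ C) = min(1, 1 − 1.000 + 0.191) = min(1, 0.191) = 0.191

0.191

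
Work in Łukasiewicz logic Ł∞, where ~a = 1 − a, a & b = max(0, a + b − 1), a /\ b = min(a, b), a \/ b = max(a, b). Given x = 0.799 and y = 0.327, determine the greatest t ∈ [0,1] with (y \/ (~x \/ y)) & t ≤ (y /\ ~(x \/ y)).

0.874

~x = 1 − 0.799 = 0.201
~x \/ y = max(0.201, 0.327) = 0.327
y \/ (~x \/ y) = max(0.327, 0.327) = 0.327
So the left factor is y \/ (~x \/ y) = 0.327.
x \/ y = max(0.799, 0.327) = 0.799
~(x \/ y) = 1 − 0.799 = 0.201
y /\ ~(x \/ y) = min(0.327, 0.201) = 0.201
So the right-hand bound is y /\ ~(x \/ y) = 0.201.
The residuum of the Łukasiewicz t-norm gives the supremum: min(1, 1 − 0.327 + 0.201).
1 − 0.327 + 0.201 = 0.874, so t = min(1, 0.874) = 0.874.
Check: 0.327 & 0.874 = max(0, 0.201) = 0.201 ≤ 0.201.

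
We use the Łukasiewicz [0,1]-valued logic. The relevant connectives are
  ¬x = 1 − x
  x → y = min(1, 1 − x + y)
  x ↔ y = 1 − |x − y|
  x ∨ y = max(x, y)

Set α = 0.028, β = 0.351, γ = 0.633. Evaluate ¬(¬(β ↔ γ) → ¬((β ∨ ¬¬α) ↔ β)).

0.282

β ↔ γ = 1 − |0.351 − 0.633| = 1 − 0.282 = 0.718
¬(β ↔ γ) = 1 − 0.718 = 0.282
¬α = 1 − 0.028 = 0.972
¬¬α = 1 − 0.972 = 0.028
β ∨ ¬¬α = max(0.351, 0.028) = 0.351
(β ∨ ¬¬α) ↔ β = 1 − |0.351 − 0.351| = 1 − 0.000 = 1.000
¬((β ∨ ¬¬α) ↔ β) = 1 − 1.000 = 0.000
¬(β ↔ γ) → ¬((β ∨ ¬¬α) ↔ β) = min(1, 1 − 0.282 + 0.000) = min(1, 0.718) = 0.718
¬(¬(β ↔ γ) → ¬((β ∨ ¬¬α) ↔ β)) = 1 − 0.718 = 0.282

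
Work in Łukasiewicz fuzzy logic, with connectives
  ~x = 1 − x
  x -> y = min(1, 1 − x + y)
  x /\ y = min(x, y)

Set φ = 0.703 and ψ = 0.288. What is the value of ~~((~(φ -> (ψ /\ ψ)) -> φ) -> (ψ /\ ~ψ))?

ψ /\ ψ = min(0.288, 0.288) = 0.288
φ -> (ψ /\ ψ) = min(1, 1 − 0.703 + 0.288) = min(1, 0.585) = 0.585
~(φ -> (ψ /\ ψ)) = 1 − 0.585 = 0.415
~(φ -> (ψ /\ ψ)) -> φ = min(1, 1 − 0.415 + 0.703) = min(1, 1.288) = 1.000
~ψ = 1 − 0.288 = 0.712
ψ /\ ~ψ = min(0.288, 0.712) = 0.288
(~(φ -> (ψ /\ ψ)) -> φ) -> (ψ /\ ~ψ) = min(1, 1 − 1.000 + 0.288) = min(1, 0.288) = 0.288
~((~(φ -> (ψ /\ ψ)) -> φ) -> (ψ /\ ~ψ)) = 1 − 0.288 = 0.712
~~((~(φ -> (ψ /\ ψ)) -> φ) -> (ψ /\ ~ψ)) = 1 − 0.712 = 0.288

0.288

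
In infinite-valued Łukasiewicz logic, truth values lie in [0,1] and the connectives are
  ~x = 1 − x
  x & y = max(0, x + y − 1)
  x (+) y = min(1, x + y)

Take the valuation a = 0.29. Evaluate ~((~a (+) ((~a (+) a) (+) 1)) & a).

~a = 1 − 0.29 = 0.71
~a (+) a = min(1, 0.71 + 0.29) = min(1, 1.00) = 1.00
(~a (+) a) (+) 1 = min(1, 1.00 + 1.00) = min(1, 2.00) = 1.00
~a (+) ((~a (+) a) (+) 1) = min(1, 0.71 + 1.00) = min(1, 1.71) = 1.00
(~a (+) ((~a (+) a) (+) 1)) & a = max(0, 1.00 + 0.29 − 1) = max(0, 0.29) = 0.29
~((~a (+) ((~a (+) a) (+) 1)) & a) = 1 − 0.29 = 0.71

0.71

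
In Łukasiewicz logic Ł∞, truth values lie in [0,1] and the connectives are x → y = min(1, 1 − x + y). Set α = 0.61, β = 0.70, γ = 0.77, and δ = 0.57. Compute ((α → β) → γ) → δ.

α → β = min(1, 1 − 0.61 + 0.70) = min(1, 1.09) = 1.00
(α → β) → γ = min(1, 1 − 1.00 + 0.77) = min(1, 0.77) = 0.77
((α → β) → γ) → δ = min(1, 1 − 0.77 + 0.57) = min(1, 0.80) = 0.80

0.80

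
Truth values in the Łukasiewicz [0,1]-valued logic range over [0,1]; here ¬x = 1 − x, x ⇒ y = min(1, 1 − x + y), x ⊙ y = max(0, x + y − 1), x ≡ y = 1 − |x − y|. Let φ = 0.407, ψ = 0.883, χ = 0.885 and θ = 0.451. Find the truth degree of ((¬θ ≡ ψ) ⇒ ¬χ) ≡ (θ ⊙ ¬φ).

¬θ = 1 − 0.451 = 0.549
¬θ ≡ ψ = 1 − |0.549 − 0.883| = 1 − 0.334 = 0.666
¬χ = 1 − 0.885 = 0.115
(¬θ ≡ ψ) ⇒ ¬χ = min(1, 1 − 0.666 + 0.115) = min(1, 0.449) = 0.449
¬φ = 1 − 0.407 = 0.593
θ ⊙ ¬φ = max(0, 0.451 + 0.593 − 1) = max(0, 0.044) = 0.044
((¬θ ≡ ψ) ⇒ ¬χ) ≡ (θ ⊙ ¬φ) = 1 − |0.449 − 0.044| = 1 − 0.405 = 0.595

0.595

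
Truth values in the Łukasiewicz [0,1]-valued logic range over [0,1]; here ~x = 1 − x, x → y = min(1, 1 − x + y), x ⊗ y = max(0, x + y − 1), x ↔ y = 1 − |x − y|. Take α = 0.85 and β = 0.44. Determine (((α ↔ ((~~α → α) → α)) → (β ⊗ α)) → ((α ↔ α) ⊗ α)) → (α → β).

0.59

~α = 1 − 0.85 = 0.15
~~α = 1 − 0.15 = 0.85
~~α → α = min(1, 1 − 0.85 + 0.85) = min(1, 1.00) = 1.00
(~~α → α) → α = min(1, 1 − 1.00 + 0.85) = min(1, 0.85) = 0.85
α ↔ ((~~α → α) → α) = 1 − |0.85 − 0.85| = 1 − 0.00 = 1.00
β ⊗ α = max(0, 0.44 + 0.85 − 1) = max(0, 0.29) = 0.29
(α ↔ ((~~α → α) → α)) → (β ⊗ α) = min(1, 1 − 1.00 + 0.29) = min(1, 0.29) = 0.29
α ↔ α = 1 − |0.85 − 0.85| = 1 − 0.00 = 1.00
(α ↔ α) ⊗ α = max(0, 1.00 + 0.85 − 1) = max(0, 0.85) = 0.85
((α ↔ ((~~α → α) → α)) → (β ⊗ α)) → ((α ↔ α) ⊗ α) = min(1, 1 − 0.29 + 0.85) = min(1, 1.56) = 1.00
α → β = min(1, 1 − 0.85 + 0.44) = min(1, 0.59) = 0.59
(((α ↔ ((~~α → α) → α)) → (β ⊗ α)) → ((α ↔ α) ⊗ α)) → (α → β) = min(1, 1 − 1.00 + 0.59) = min(1, 0.59) = 0.59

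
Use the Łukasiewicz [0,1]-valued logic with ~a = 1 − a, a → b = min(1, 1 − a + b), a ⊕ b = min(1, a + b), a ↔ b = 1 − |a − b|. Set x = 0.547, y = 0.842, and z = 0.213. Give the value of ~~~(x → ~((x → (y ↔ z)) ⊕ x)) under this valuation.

0.547

y ↔ z = 1 − |0.842 − 0.213| = 1 − 0.629 = 0.371
x → (y ↔ z) = min(1, 1 − 0.547 + 0.371) = min(1, 0.824) = 0.824
(x → (y ↔ z)) ⊕ x = min(1, 0.824 + 0.547) = min(1, 1.371) = 1.000
~((x → (y ↔ z)) ⊕ x) = 1 − 1.000 = 0.000
x → ~((x → (y ↔ z)) ⊕ x) = min(1, 1 − 0.547 + 0.000) = min(1, 0.453) = 0.453
~(x → ~((x → (y ↔ z)) ⊕ x)) = 1 − 0.453 = 0.547
~~(x → ~((x → (y ↔ z)) ⊕ x)) = 1 − 0.547 = 0.453
~~~(x → ~((x → (y ↔ z)) ⊕ x)) = 1 − 0.453 = 0.547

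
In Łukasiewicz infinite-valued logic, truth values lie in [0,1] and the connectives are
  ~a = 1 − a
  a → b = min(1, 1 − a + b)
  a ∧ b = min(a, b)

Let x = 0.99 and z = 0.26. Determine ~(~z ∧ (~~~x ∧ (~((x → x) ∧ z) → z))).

0.99

~z = 1 − 0.26 = 0.74
~x = 1 − 0.99 = 0.01
~~x = 1 − 0.01 = 0.99
~~~x = 1 − 0.99 = 0.01
x → x = min(1, 1 − 0.99 + 0.99) = min(1, 1.00) = 1.00
(x → x) ∧ z = min(1.00, 0.26) = 0.26
~((x → x) ∧ z) = 1 − 0.26 = 0.74
~((x → x) ∧ z) → z = min(1, 1 − 0.74 + 0.26) = min(1, 0.52) = 0.52
~~~x ∧ (~((x → x) ∧ z) → z) = min(0.01, 0.52) = 0.01
~z ∧ (~~~x ∧ (~((x → x) ∧ z) → z)) = min(0.74, 0.01) = 0.01
~(~z ∧ (~~~x ∧ (~((x → x) ∧ z) → z))) = 1 − 0.01 = 0.99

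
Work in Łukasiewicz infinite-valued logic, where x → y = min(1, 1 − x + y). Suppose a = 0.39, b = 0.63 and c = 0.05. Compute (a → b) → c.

0.05

a → b = min(1, 1 − 0.39 + 0.63) = min(1, 1.24) = 1.00
(a → b) → c = min(1, 1 − 1.00 + 0.05) = min(1, 0.05) = 0.05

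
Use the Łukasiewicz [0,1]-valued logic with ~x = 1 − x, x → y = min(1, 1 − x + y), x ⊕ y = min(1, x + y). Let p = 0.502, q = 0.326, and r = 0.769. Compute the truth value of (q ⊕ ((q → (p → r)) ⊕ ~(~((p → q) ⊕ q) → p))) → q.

0.326

p → r = min(1, 1 − 0.502 + 0.769) = min(1, 1.267) = 1.000
q → (p → r) = min(1, 1 − 0.326 + 1.000) = min(1, 1.674) = 1.000
p → q = min(1, 1 − 0.502 + 0.326) = min(1, 0.824) = 0.824
(p → q) ⊕ q = min(1, 0.824 + 0.326) = min(1, 1.150) = 1.000
~((p → q) ⊕ q) = 1 − 1.000 = 0.000
~((p → q) ⊕ q) → p = min(1, 1 − 0.000 + 0.502) = min(1, 1.502) = 1.000
~(~((p → q) ⊕ q) → p) = 1 − 1.000 = 0.000
(q → (p → r)) ⊕ ~(~((p → q) ⊕ q) → p) = min(1, 1.000 + 0.000) = min(1, 1.000) = 1.000
q ⊕ ((q → (p → r)) ⊕ ~(~((p → q) ⊕ q) → p)) = min(1, 0.326 + 1.000) = min(1, 1.326) = 1.000
(q ⊕ ((q → (p → r)) ⊕ ~(~((p → q) ⊕ q) → p))) → q = min(1, 1 − 1.000 + 0.326) = min(1, 0.326) = 0.326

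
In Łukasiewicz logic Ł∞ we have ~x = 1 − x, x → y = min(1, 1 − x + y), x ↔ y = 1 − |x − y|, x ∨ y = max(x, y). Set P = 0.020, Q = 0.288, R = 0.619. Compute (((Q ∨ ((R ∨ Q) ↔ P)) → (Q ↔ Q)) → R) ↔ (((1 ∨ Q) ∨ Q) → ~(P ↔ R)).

R ∨ Q = max(0.619, 0.288) = 0.619
(R ∨ Q) ↔ P = 1 − |0.619 − 0.020| = 1 − 0.599 = 0.401
Q ∨ ((R ∨ Q) ↔ P) = max(0.288, 0.401) = 0.401
Q ↔ Q = 1 − |0.288 − 0.288| = 1 − 0.000 = 1.000
(Q ∨ ((R ∨ Q) ↔ P)) → (Q ↔ Q) = min(1, 1 − 0.401 + 1.000) = min(1, 1.599) = 1.000
((Q ∨ ((R ∨ Q) ↔ P)) → (Q ↔ Q)) → R = min(1, 1 − 1.000 + 0.619) = min(1, 0.619) = 0.619
1 ∨ Q = max(1.000, 0.288) = 1.000
(1 ∨ Q) ∨ Q = max(1.000, 0.288) = 1.000
P ↔ R = 1 − |0.020 − 0.619| = 1 − 0.599 = 0.401
~(P ↔ R) = 1 − 0.401 = 0.599
((1 ∨ Q) ∨ Q) → ~(P ↔ R) = min(1, 1 − 1.000 + 0.599) = min(1, 0.599) = 0.599
(((Q ∨ ((R ∨ Q) ↔ P)) → (Q ↔ Q)) → R) ↔ (((1 ∨ Q) ∨ Q) → ~(P ↔ R)) = 1 − |0.619 − 0.599| = 1 − 0.020 = 0.980

0.980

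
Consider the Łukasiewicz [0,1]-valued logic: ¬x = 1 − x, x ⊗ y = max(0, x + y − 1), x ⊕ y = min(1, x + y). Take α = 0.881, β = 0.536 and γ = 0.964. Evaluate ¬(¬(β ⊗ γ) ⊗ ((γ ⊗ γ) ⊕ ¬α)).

β ⊗ γ = max(0, 0.536 + 0.964 − 1) = max(0, 0.500) = 0.500
¬(β ⊗ γ) = 1 − 0.500 = 0.500
γ ⊗ γ = max(0, 0.964 + 0.964 − 1) = max(0, 0.928) = 0.928
¬α = 1 − 0.881 = 0.119
(γ ⊗ γ) ⊕ ¬α = min(1, 0.928 + 0.119) = min(1, 1.047) = 1.000
¬(β ⊗ γ) ⊗ ((γ ⊗ γ) ⊕ ¬α) = max(0, 0.500 + 1.000 − 1) = max(0, 0.500) = 0.500
¬(¬(β ⊗ γ) ⊗ ((γ ⊗ γ) ⊕ ¬α)) = 1 − 0.500 = 0.500

0.500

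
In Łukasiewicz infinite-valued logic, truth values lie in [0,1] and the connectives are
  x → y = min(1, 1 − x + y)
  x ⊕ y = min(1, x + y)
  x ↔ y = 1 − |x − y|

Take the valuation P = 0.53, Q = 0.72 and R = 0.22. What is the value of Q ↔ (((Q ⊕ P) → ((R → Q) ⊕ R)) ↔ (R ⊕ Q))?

0.78

Q ⊕ P = min(1, 0.72 + 0.53) = min(1, 1.25) = 1.00
R → Q = min(1, 1 − 0.22 + 0.72) = min(1, 1.50) = 1.00
(R → Q) ⊕ R = min(1, 1.00 + 0.22) = min(1, 1.22) = 1.00
(Q ⊕ P) → ((R → Q) ⊕ R) = min(1, 1 − 1.00 + 1.00) = min(1, 1.00) = 1.00
R ⊕ Q = min(1, 0.22 + 0.72) = min(1, 0.94) = 0.94
((Q ⊕ P) → ((R → Q) ⊕ R)) ↔ (R ⊕ Q) = 1 − |1.00 − 0.94| = 1 − 0.06 = 0.94
Q ↔ (((Q ⊕ P) → ((R → Q) ⊕ R)) ↔ (R ⊕ Q)) = 1 − |0.72 − 0.94| = 1 − 0.22 = 0.78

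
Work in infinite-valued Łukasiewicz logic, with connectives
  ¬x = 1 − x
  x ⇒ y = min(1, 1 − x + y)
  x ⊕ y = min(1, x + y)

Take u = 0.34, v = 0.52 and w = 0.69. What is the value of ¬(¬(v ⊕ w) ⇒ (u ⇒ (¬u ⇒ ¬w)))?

v ⊕ w = min(1, 0.52 + 0.69) = min(1, 1.21) = 1.00
¬(v ⊕ w) = 1 − 1.00 = 0.00
¬u = 1 − 0.34 = 0.66
¬w = 1 − 0.69 = 0.31
¬u ⇒ ¬w = min(1, 1 − 0.66 + 0.31) = min(1, 0.65) = 0.65
u ⇒ (¬u ⇒ ¬w) = min(1, 1 − 0.34 + 0.65) = min(1, 1.31) = 1.00
¬(v ⊕ w) ⇒ (u ⇒ (¬u ⇒ ¬w)) = min(1, 1 − 0.00 + 1.00) = min(1, 2.00) = 1.00
¬(¬(v ⊕ w) ⇒ (u ⇒ (¬u ⇒ ¬w))) = 1 − 1.00 = 0.00

0.00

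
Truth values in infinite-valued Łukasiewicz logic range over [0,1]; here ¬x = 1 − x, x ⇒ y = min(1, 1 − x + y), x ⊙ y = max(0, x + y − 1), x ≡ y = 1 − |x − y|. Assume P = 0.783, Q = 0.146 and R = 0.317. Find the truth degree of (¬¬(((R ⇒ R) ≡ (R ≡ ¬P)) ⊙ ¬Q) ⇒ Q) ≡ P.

R ⇒ R = min(1, 1 − 0.317 + 0.317) = min(1, 1.000) = 1.000
¬P = 1 − 0.783 = 0.217
R ≡ ¬P = 1 − |0.317 − 0.217| = 1 − 0.100 = 0.900
(R ⇒ R) ≡ (R ≡ ¬P) = 1 − |1.000 − 0.900| = 1 − 0.100 = 0.900
¬Q = 1 − 0.146 = 0.854
((R ⇒ R) ≡ (R ≡ ¬P)) ⊙ ¬Q = max(0, 0.900 + 0.854 − 1) = max(0, 0.754) = 0.754
¬(((R ⇒ R) ≡ (R ≡ ¬P)) ⊙ ¬Q) = 1 − 0.754 = 0.246
¬¬(((R ⇒ R) ≡ (R ≡ ¬P)) ⊙ ¬Q) = 1 − 0.246 = 0.754
¬¬(((R ⇒ R) ≡ (R ≡ ¬P)) ⊙ ¬Q) ⇒ Q = min(1, 1 − 0.754 + 0.146) = min(1, 0.392) = 0.392
(¬¬(((R ⇒ R) ≡ (R ≡ ¬P)) ⊙ ¬Q) ⇒ Q) ≡ P = 1 − |0.392 − 0.783| = 1 − 0.391 = 0.609

0.609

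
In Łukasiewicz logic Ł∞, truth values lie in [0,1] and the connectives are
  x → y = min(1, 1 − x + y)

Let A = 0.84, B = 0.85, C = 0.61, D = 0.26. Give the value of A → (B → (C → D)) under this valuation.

C → D = min(1, 1 − 0.61 + 0.26) = min(1, 0.65) = 0.65
B → (C → D) = min(1, 1 − 0.85 + 0.65) = min(1, 0.80) = 0.80
A → (B → (C → D)) = min(1, 1 − 0.84 + 0.80) = min(1, 0.96) = 0.96

0.96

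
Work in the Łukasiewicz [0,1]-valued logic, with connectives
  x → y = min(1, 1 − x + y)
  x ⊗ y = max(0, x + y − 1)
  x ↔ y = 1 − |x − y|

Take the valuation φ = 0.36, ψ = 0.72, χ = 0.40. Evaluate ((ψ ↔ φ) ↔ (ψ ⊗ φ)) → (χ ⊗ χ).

0.56

ψ ↔ φ = 1 − |0.72 − 0.36| = 1 − 0.36 = 0.64
ψ ⊗ φ = max(0, 0.72 + 0.36 − 1) = max(0, 0.08) = 0.08
(ψ ↔ φ) ↔ (ψ ⊗ φ) = 1 − |0.64 − 0.08| = 1 − 0.56 = 0.44
χ ⊗ χ = max(0, 0.40 + 0.40 − 1) = max(0, -0.20) = 0.00
((ψ ↔ φ) ↔ (ψ ⊗ φ)) → (χ ⊗ χ) = min(1, 1 − 0.44 + 0.00) = min(1, 0.56) = 0.56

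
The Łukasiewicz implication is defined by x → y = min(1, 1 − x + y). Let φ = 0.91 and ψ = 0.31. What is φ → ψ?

φ → ψ = min(1, 1 − 0.91 + 0.31) = min(1, 0.40) = 0.40
For comparison, the Gödel implication (1 if x ≤ y else y) would give 0.31.

0.40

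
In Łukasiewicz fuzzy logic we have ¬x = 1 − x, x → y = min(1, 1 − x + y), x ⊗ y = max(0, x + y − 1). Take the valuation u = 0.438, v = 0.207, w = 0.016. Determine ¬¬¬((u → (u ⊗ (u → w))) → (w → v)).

u → w = min(1, 1 − 0.438 + 0.016) = min(1, 0.578) = 0.578
u ⊗ (u → w) = max(0, 0.438 + 0.578 − 1) = max(0, 0.016) = 0.016
u → (u ⊗ (u → w)) = min(1, 1 − 0.438 + 0.016) = min(1, 0.578) = 0.578
w → v = min(1, 1 − 0.016 + 0.207) = min(1, 1.191) = 1.000
(u → (u ⊗ (u → w))) → (w → v) = min(1, 1 − 0.578 + 1.000) = min(1, 1.422) = 1.000
¬((u → (u ⊗ (u → w))) → (w → v)) = 1 − 1.000 = 0.000
¬¬((u → (u ⊗ (u → w))) → (w → v)) = 1 − 0.000 = 1.000
¬¬¬((u → (u ⊗ (u → w))) → (w → v)) = 1 − 1.000 = 0.000

0.000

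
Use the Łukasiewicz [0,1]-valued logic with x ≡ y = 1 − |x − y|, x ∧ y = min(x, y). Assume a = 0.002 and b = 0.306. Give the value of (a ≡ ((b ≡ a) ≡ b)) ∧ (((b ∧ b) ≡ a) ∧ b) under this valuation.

b ≡ a = 1 − |0.306 − 0.002| = 1 − 0.304 = 0.696
(b ≡ a) ≡ b = 1 − |0.696 − 0.306| = 1 − 0.390 = 0.610
a ≡ ((b ≡ a) ≡ b) = 1 − |0.002 − 0.610| = 1 − 0.608 = 0.392
b ∧ b = min(0.306, 0.306) = 0.306
(b ∧ b) ≡ a = 1 − |0.306 − 0.002| = 1 − 0.304 = 0.696
((b ∧ b) ≡ a) ∧ b = min(0.696, 0.306) = 0.306
(a ≡ ((b ≡ a) ≡ b)) ∧ (((b ∧ b) ≡ a) ∧ b) = min(0.392, 0.306) = 0.306

0.306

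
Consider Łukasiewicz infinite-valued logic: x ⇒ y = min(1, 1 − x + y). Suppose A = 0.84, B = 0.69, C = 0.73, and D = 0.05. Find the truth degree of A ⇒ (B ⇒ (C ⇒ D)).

0.79

C ⇒ D = min(1, 1 − 0.73 + 0.05) = min(1, 0.32) = 0.32
B ⇒ (C ⇒ D) = min(1, 1 − 0.69 + 0.32) = min(1, 0.63) = 0.63
A ⇒ (B ⇒ (C ⇒ D)) = min(1, 1 − 0.84 + 0.63) = min(1, 0.79) = 0.79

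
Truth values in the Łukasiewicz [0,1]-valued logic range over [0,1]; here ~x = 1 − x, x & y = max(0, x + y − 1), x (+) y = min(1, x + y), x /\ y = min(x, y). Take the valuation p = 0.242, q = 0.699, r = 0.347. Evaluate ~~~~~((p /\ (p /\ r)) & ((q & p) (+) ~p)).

p /\ r = min(0.242, 0.347) = 0.242
p /\ (p /\ r) = min(0.242, 0.242) = 0.242
q & p = max(0, 0.699 + 0.242 − 1) = max(0, -0.059) = 0.000
~p = 1 − 0.242 = 0.758
(q & p) (+) ~p = min(1, 0.000 + 0.758) = min(1, 0.758) = 0.758
(p /\ (p /\ r)) & ((q & p) (+) ~p) = max(0, 0.242 + 0.758 − 1) = max(0, 0.000) = 0.000
~((p /\ (p /\ r)) & ((q & p) (+) ~p)) = 1 − 0.000 = 1.000
~~((p /\ (p /\ r)) & ((q & p) (+) ~p)) = 1 − 1.000 = 0.000
~~~((p /\ (p /\ r)) & ((q & p) (+) ~p)) = 1 − 0.000 = 1.000
~~~~((p /\ (p /\ r)) & ((q & p) (+) ~p)) = 1 − 1.000 = 0.000
~~~~~((p /\ (p /\ r)) & ((q & p) (+) ~p)) = 1 − 0.000 = 1.000

1.000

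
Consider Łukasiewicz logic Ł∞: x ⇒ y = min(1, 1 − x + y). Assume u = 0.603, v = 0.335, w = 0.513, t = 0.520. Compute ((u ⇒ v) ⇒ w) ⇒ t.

u ⇒ v = min(1, 1 − 0.603 + 0.335) = min(1, 0.732) = 0.732
(u ⇒ v) ⇒ w = min(1, 1 − 0.732 + 0.513) = min(1, 0.781) = 0.781
((u ⇒ v) ⇒ w) ⇒ t = min(1, 1 − 0.781 + 0.520) = min(1, 0.739) = 0.739

0.739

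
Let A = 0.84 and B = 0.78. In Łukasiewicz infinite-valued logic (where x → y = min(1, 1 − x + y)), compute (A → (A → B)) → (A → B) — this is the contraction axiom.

A → B = min(1, 1 − 0.84 + 0.78) = min(1, 0.94) = 0.94
A → (A → B) = min(1, 1 − 0.84 + 0.94) = min(1, 1.10) = 1.00
(A → (A → B)) → (A → B) = min(1, 1 − 1.00 + 0.94) = min(1, 0.94) = 0.94
(The value 0.94 < 1 shows this instance is not satisfied; fails in Ł∞ (the t-norm is not idempotent).)

0.94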